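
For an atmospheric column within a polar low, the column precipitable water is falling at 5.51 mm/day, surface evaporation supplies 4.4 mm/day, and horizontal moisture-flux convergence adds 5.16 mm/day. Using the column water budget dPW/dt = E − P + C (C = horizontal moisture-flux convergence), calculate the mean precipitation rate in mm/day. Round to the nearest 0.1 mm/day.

dPW/dt = -5.51 mm/day.
P = E + C − dPW/dt = 4.4 + (5.16) − (-5.51) = 15.1 mm/day.

P ≈ 15.1 mm/day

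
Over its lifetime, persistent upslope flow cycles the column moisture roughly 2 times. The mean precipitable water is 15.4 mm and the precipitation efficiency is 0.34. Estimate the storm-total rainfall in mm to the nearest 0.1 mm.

rainfall ≈ 10.5 mm

Each cycle deposits ε × PW = 0.34 × 15.4 = 5.236 mm.
Over 2 cycles: 2 × 5.236 = 10.5 mm.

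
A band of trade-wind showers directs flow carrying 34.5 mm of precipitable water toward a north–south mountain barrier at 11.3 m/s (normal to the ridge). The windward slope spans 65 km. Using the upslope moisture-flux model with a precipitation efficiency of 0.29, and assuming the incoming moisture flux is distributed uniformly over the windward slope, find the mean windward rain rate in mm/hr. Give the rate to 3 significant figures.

Incoming column moisture flux per unit ridge length: F = V × PW = 11.3 × 34.5 = 389.85 mm·m/s.
Spread over the 65 km slope with efficiency ε = 0.29: R = ε·F/W = 0.29 × 389.85 / 65000 m = 1.739e-03 mm/s.
R = 1.739e-03 × 3600 = 6.26 mm/hr.

R ≈ 6.26 mm/hr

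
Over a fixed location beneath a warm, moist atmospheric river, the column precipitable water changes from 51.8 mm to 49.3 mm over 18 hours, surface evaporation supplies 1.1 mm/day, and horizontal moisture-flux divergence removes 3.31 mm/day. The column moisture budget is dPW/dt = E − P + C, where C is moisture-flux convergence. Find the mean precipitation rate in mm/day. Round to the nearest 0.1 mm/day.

P ≈ 1.1 mm/day

dPW/dt = (49.3 − 51.8) mm / (18/24 day) = -3.333 mm/day.
P = E + C − dPW/dt = 1.1 + (-3.31) − (-3.333) = 1.1 mm/day.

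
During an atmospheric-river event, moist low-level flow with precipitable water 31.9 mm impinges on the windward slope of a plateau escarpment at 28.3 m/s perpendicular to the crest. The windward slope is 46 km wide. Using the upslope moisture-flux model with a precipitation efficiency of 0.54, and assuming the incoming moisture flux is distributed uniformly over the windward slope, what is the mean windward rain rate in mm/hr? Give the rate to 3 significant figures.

Incoming column moisture flux per unit ridge length: F = V × PW = 28.3 × 31.9 = 902.77 mm·m/s.
Spread over the 46 km slope with efficiency ε = 0.54: R = ε·F/W = 0.54 × 902.77 / 46000 m = 1.060e-02 mm/s.
R = 1.060e-02 × 3600 = 38.2 mm/hr.

R ≈ 38.2 mm/hr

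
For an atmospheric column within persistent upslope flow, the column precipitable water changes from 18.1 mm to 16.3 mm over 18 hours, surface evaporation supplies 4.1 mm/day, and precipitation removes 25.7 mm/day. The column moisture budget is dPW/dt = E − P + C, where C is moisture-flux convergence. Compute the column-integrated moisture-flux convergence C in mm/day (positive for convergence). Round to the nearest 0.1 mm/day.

C ≈ 19.2 mm/day

dPW/dt = (16.3 − 18.1) mm / (18/24 day) = -2.400 mm/day.
C = dPW/dt − E + P = (-2.400) − 4.1 + 25.7 = 19.2 mm/day.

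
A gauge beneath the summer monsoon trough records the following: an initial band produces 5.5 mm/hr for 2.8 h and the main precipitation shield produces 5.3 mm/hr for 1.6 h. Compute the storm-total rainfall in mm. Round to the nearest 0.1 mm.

total ≈ 23.9 mm

Total = Σ Rᵢ Δtᵢ = 5.5 × 2.8 + 5.3 × 1.6
      = 15.4 + 8.48 = 23.9 mm.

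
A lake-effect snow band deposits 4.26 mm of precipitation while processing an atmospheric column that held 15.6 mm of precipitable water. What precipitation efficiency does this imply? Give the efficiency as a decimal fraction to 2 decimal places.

ε = precipitation / PW = 4.26 / 15.6 = 0.27.

ε ≈ 0.27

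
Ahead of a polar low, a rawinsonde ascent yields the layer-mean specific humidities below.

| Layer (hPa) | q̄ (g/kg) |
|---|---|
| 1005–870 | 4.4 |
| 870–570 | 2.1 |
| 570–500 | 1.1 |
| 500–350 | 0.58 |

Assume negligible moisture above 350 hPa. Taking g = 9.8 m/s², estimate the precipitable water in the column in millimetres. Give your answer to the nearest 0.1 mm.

PW ≈ 14.2 mm

Precipitable water is the column-integrated vapour mass per unit area: PW = (1/g) Σ q̄ Δp, with q in kg/kg and Δp in Pa (1 kg/m² of water = 1 mm).
Layer 1005–870 hPa: Δp = 135 hPa = 13500 Pa, q̄ = 0.0044 kg/kg → 0.0044 × 13500 / 9.8 = 6.06 mm
Layer 870–570 hPa: Δp = 300 hPa = 30000 Pa, q̄ = 0.0021 kg/kg → 0.0021 × 30000 / 9.8 = 6.43 mm
Layer 570–500 hPa: Δp = 70 hPa = 7000 Pa, q̄ = 0.0011 kg/kg → 0.0011 × 7000 / 9.8 = 0.79 mm
Layer 500–350 hPa: Δp = 150 hPa = 15000 Pa, q̄ = 0.00058 kg/kg → 0.00058 × 15000 / 9.8 = 0.89 mm
PW = 6.06 + 6.43 + 0.79 + 0.89 = 14.17 ≈ 14.2 mm.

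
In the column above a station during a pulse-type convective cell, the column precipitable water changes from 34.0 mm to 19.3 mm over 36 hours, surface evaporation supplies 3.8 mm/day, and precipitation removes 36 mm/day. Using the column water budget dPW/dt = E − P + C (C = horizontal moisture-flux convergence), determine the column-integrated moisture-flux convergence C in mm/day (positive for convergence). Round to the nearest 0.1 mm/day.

dPW/dt = (19.3 − 34.0) mm / (36/24 day) = -9.800 mm/day.
C = dPW/dt − E + P = (-9.800) − 3.8 + 36 = 22.4 mm/day.

C ≈ 22.4 mm/day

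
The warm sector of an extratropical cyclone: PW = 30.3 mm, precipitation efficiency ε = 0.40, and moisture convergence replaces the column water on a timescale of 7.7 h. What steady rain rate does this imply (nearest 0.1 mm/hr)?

R ≈ 1.6 mm/hr

Each overturning extracts ε × PW = 0.40 × 30.3 = 12.12 mm.
Rate = ε·PW / τ = 12.12 / 7.7 h = 1.6 mm/hr.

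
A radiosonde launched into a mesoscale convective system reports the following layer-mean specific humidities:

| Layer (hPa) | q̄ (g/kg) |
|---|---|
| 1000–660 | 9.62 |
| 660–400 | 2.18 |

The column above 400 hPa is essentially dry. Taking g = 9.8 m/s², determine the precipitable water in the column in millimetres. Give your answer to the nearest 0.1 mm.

Precipitable water is the column-integrated vapour mass per unit area: PW = (1/g) Σ q̄ Δp, with q in kg/kg and Δp in Pa (1 kg/m² of water = 1 mm).
Layer 1000–660 hPa: Δp = 340 hPa = 34000 Pa, q̄ = 0.00962 kg/kg → 0.00962 × 34000 / 9.8 = 33.38 mm
Layer 660–400 hPa: Δp = 260 hPa = 26000 Pa, q̄ = 0.00218 kg/kg → 0.00218 × 26000 / 9.8 = 5.78 mm
PW = 33.38 + 5.78 = 39.16 ≈ 39.2 mm.

PW ≈ 39.2 mm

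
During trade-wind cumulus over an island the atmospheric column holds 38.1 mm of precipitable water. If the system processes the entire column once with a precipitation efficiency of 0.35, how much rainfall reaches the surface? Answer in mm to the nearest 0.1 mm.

rainfall ≈ 13.3 mm

Rainfall = ε × PW = 0.35 × 38.1 = 13.3 mm.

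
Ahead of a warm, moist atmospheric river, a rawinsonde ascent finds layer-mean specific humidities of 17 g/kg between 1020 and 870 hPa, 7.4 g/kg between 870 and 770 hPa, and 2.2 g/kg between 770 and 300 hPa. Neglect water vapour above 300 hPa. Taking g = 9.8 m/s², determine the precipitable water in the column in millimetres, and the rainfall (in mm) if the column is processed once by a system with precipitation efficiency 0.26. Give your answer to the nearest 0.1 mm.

Precipitable water is the column-integrated vapour mass per unit area: PW = (1/g) Σ q̄ Δp, with q in kg/kg and Δp in Pa (1 kg/m² of water = 1 mm).
Layer 1020–870 hPa: Δp = 150 hPa = 15000 Pa, q̄ = 0.017 kg/kg → 0.017 × 15000 / 9.8 = 26.02 mm
Layer 870–770 hPa: Δp = 100 hPa = 10000 Pa, q̄ = 0.0074 kg/kg → 0.0074 × 10000 / 9.8 = 7.55 mm
Layer 770–300 hPa: Δp = 470 hPa = 47000 Pa, q̄ = 0.0022 kg/kg → 0.0022 × 47000 / 9.8 = 10.55 mm
PW = 26.02 + 7.55 + 10.55 = 44.12 ≈ 44.1 mm.
Rainfall = ε × PW = 0.26 × 44.1 = 11.5 mm.

PW ≈ 44.1 mm; rainfall ≈ 11.5 mm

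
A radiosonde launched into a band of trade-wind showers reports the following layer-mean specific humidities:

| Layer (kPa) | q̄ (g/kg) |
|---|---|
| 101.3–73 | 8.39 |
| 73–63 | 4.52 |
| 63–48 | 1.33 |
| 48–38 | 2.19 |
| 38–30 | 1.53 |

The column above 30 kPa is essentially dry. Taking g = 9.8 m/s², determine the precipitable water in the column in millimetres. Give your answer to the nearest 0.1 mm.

PW ≈ 34.4 mm

Precipitable water is the column-integrated vapour mass per unit area: PW = (1/g) Σ q̄ Δp, with q in kg/kg and Δp in Pa (1 kg/m² of water = 1 mm).
Layer 101.3–73 kPa: Δp = 283 hPa = 28300 Pa, q̄ = 0.00839 kg/kg → 0.00839 × 28300 / 9.8 = 24.23 mm
Layer 73–63 kPa: Δp = 100 hPa = 10000 Pa, q̄ = 0.00452 kg/kg → 0.00452 × 10000 / 9.8 = 4.61 mm
Layer 63–48 kPa: Δp = 150 hPa = 15000 Pa, q̄ = 0.00133 kg/kg → 0.00133 × 15000 / 9.8 = 2.04 mm
Layer 48–38 kPa: Δp = 100 hPa = 10000 Pa, q̄ = 0.00219 kg/kg → 0.00219 × 10000 / 9.8 = 2.23 mm
Layer 38–30 kPa: Δp = 80 hPa = 8000 Pa, q̄ = 0.00153 kg/kg → 0.00153 × 8000 / 9.8 = 1.25 mm
PW = 24.23 + 4.61 + 2.04 + 2.23 + 1.25 = 34.36 ≈ 34.4 mm.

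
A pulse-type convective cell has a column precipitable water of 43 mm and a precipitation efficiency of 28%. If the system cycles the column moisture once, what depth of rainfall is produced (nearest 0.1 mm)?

Rainfall = ε × PW = 0.28 × 43 = 12.0 mm.

rainfall ≈ 12.0 mm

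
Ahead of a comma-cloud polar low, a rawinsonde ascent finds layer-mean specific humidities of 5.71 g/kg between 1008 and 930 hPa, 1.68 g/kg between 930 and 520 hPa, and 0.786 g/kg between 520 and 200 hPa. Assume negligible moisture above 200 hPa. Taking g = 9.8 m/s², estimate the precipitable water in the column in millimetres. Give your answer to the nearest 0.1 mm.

PW ≈ 14.1 mm

Precipitable water is the column-integrated vapour mass per unit area: PW = (1/g) Σ q̄ Δp, with q in kg/kg and Δp in Pa (1 kg/m² of water = 1 mm).
Layer 1008–930 hPa: Δp = 78 hPa = 7800 Pa, q̄ = 0.00571 kg/kg → 0.00571 × 7800 / 9.8 = 4.54 mm
Layer 930–520 hPa: Δp = 410 hPa = 41000 Pa, q̄ = 0.00168 kg/kg → 0.00168 × 41000 / 9.8 = 7.03 mm
Layer 520–200 hPa: Δp = 320 hPa = 32000 Pa, q̄ = 0.000786 kg/kg → 0.000786 × 32000 / 9.8 = 2.57 mm
PW = 4.54 + 7.03 + 2.57 = 14.14 ≈ 14.1 mm.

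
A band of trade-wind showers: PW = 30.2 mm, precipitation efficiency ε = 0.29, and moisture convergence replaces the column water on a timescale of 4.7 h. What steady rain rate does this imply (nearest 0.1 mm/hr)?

R ≈ 1.9 mm/hr

Each overturning extracts ε × PW = 0.29 × 30.2 = 8.758 mm.
Rate = ε·PW / τ = 8.758 / 4.7 h = 1.9 mm/hr.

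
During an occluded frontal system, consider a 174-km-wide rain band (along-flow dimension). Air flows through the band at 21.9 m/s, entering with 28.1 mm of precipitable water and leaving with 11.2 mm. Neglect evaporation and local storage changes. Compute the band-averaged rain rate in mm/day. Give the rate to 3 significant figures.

Column moisture flux per unit crosswind length is F = V × PW.
Inflow: F_in = 21.9 × 28.1 = 615.39 mm·m/s
Outflow: F_out = 21.9 × 11.2 = 245.28 mm·m/s
Steady-state rate R = (F_in − F_out)/L = (615.39 − 245.28) / 174000 m = 2.127e-03 mm/s.
R = 2.127e-03 × 3600 × 24 = 184 mm/day.

R ≈ 184 mm/day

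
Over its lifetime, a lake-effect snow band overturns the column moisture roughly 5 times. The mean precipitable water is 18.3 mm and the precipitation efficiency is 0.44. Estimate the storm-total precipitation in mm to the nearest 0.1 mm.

precipitation ≈ 40.3 mm

Each cycle deposits ε × PW = 0.44 × 18.3 = 8.052 mm.
Over 5 cycles: 5 × 8.052 = 40.3 mm.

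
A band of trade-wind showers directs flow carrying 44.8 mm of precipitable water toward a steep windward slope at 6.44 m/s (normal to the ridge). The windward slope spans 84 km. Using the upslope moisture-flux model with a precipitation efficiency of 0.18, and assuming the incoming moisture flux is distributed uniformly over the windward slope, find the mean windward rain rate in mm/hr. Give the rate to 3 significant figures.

R ≈ 2.23 mm/hr

Incoming column moisture flux per unit ridge length: F = V × PW = 6.44 × 44.8 = 288.512 mm·m/s.
Spread over the 84 km slope with efficiency ε = 0.18: R = ε·F/W = 0.18 × 288.512 / 84000 m = 6.182e-04 mm/s.
R = 6.182e-04 × 3600 = 2.23 mm/hr.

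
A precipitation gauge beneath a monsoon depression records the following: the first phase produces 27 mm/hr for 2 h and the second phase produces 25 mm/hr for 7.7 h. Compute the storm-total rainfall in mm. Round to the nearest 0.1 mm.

Total = Σ Rᵢ Δtᵢ = 27 × 2 + 25 × 7.7
      = 54 + 192.5 = 246.5 mm.

total ≈ 246.5 mm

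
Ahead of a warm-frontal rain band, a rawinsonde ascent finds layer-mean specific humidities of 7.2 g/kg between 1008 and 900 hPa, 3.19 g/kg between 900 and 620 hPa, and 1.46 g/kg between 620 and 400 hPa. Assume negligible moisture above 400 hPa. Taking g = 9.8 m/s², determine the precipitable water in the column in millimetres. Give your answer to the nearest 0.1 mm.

PW ≈ 20.3 mm

Precipitable water is the column-integrated vapour mass per unit area: PW = (1/g) Σ q̄ Δp, with q in kg/kg and Δp in Pa (1 kg/m² of water = 1 mm).
Layer 1008–900 hPa: Δp = 108 hPa = 10800 Pa, q̄ = 0.0072 kg/kg → 0.0072 × 10800 / 9.8 = 7.93 mm
Layer 900–620 hPa: Δp = 280 hPa = 28000 Pa, q̄ = 0.00319 kg/kg → 0.00319 × 28000 / 9.8 = 9.11 mm
Layer 620–400 hPa: Δp = 220 hPa = 22000 Pa, q̄ = 0.00146 kg/kg → 0.00146 × 22000 / 9.8 = 3.28 mm
PW = 7.93 + 9.11 + 3.28 = 20.32 ≈ 20.3 mm.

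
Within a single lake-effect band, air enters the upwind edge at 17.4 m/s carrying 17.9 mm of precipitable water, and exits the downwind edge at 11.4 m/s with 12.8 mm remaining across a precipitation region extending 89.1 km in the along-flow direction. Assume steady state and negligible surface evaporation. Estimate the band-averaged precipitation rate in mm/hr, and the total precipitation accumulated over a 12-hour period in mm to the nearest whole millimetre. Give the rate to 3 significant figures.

Column moisture flux per unit crosswind length is F = V × PW.
Inflow: F_in = 17.4 × 17.9 = 311.46 mm·m/s
Outflow: F_out = 11.4 × 12.8 = 145.92 mm·m/s
Steady-state rate R = (F_in − F_out)/L = (311.46 − 145.92) / 89100 m = 1.858e-03 mm/s.
R = 1.858e-03 × 3600 = 6.69 mm/hr.
Over 12 h: total = 6.69 × 12 = 80.28 ≈ 80 mm.

R ≈ 6.69 mm/hr; total ≈ 80 mm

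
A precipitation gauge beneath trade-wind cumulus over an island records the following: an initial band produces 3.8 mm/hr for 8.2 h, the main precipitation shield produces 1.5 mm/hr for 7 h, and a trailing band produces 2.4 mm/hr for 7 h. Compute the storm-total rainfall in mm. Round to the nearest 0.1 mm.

total ≈ 58.5 mm

Total = Σ Rᵢ Δtᵢ = 3.8 × 8.2 + 1.5 × 7 + 2.4 × 7
      = 31.16 + 10.5 + 16.8 = 58.5 mm.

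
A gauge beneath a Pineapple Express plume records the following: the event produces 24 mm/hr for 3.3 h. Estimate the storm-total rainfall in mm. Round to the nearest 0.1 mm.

total ≈ 79.2 mm

Total = Σ Rᵢ Δtᵢ = 24 × 3.3
      = 79.2 = 79.2 mm.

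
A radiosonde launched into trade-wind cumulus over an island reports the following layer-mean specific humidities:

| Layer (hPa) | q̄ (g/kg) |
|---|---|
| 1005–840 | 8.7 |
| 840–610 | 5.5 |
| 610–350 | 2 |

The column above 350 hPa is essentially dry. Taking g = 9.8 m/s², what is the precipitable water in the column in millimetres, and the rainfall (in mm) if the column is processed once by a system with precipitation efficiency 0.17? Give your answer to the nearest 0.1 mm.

Precipitable water is the column-integrated vapour mass per unit area: PW = (1/g) Σ q̄ Δp, with q in kg/kg and Δp in Pa (1 kg/m² of water = 1 mm).
Layer 1005–840 hPa: Δp = 165 hPa = 16500 Pa, q̄ = 0.0087 kg/kg → 0.0087 × 16500 / 9.8 = 14.65 mm
Layer 840–610 hPa: Δp = 230 hPa = 23000 Pa, q̄ = 0.0055 kg/kg → 0.0055 × 23000 / 9.8 = 12.91 mm
Layer 610–350 hPa: Δp = 260 hPa = 26000 Pa, q̄ = 0.002 kg/kg → 0.002 × 26000 / 9.8 = 5.31 mm
PW = 14.65 + 12.91 + 5.31 = 32.87 ≈ 32.9 mm.
Rainfall = ε × PW = 0.17 × 32.9 = 5.6 mm.

PW ≈ 32.9 mm; rainfall ≈ 5.6 mm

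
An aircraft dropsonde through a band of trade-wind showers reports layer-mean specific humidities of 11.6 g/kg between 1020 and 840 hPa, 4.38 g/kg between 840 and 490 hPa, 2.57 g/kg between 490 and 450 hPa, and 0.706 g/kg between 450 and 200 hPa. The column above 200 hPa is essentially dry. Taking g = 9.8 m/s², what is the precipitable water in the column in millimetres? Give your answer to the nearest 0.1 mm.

PW ≈ 39.8 mm

Precipitable water is the column-integrated vapour mass per unit area: PW = (1/g) Σ q̄ Δp, with q in kg/kg and Δp in Pa (1 kg/m² of water = 1 mm).
Layer 1020–840 hPa: Δp = 180 hPa = 18000 Pa, q̄ = 0.0116 kg/kg → 0.0116 × 18000 / 9.8 = 21.31 mm
Layer 840–490 hPa: Δp = 350 hPa = 35000 Pa, q̄ = 0.00438 kg/kg → 0.00438 × 35000 / 9.8 = 15.64 mm
Layer 490–450 hPa: Δp = 40 hPa = 4000 Pa, q̄ = 0.00257 kg/kg → 0.00257 × 4000 / 9.8 = 1.05 mm
Layer 450–200 hPa: Δp = 250 hPa = 25000 Pa, q̄ = 0.000706 kg/kg → 0.000706 × 25000 / 9.8 = 1.80 mm
PW = 21.31 + 15.64 + 1.05 + 1.80 = 39.80 ≈ 39.8 mm.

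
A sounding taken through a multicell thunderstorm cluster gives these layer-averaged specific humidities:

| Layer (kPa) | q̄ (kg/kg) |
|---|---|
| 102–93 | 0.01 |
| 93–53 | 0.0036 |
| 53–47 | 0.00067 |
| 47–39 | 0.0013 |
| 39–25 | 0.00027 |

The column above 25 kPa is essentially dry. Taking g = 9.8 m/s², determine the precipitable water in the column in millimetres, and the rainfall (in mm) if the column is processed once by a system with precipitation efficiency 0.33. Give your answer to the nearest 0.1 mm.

PW ≈ 25.7 mm; rainfall ≈ 8.5 mm

Precipitable water is the column-integrated vapour mass per unit area: PW = (1/g) Σ q̄ Δp, with q in kg/kg and Δp in Pa (1 kg/m² of water = 1 mm).
Layer 102–93 kPa: Δp = 90 hPa = 9000 Pa, q̄ = 0.01 kg/kg → 0.01 × 9000 / 9.8 = 9.18 mm
Layer 93–53 kPa: Δp = 400 hPa = 40000 Pa, q̄ = 0.0036 kg/kg → 0.0036 × 40000 / 9.8 = 14.69 mm
Layer 53–47 kPa: Δp = 60 hPa = 6000 Pa, q̄ = 0.00067 kg/kg → 0.00067 × 6000 / 9.8 = 0.41 mm
Layer 47–39 kPa: Δp = 80 hPa = 8000 Pa, q̄ = 0.0013 kg/kg → 0.0013 × 8000 / 9.8 = 1.06 mm
Layer 39–25 kPa: Δp = 140 hPa = 14000 Pa, q̄ = 0.00027 kg/kg → 0.00027 × 14000 / 9.8 = 0.39 mm
PW = 9.18 + 14.69 + 0.41 + 1.06 + 0.39 = 25.73 ≈ 25.7 mm.
Rainfall = ε × PW = 0.33 × 25.7 = 8.5 mm.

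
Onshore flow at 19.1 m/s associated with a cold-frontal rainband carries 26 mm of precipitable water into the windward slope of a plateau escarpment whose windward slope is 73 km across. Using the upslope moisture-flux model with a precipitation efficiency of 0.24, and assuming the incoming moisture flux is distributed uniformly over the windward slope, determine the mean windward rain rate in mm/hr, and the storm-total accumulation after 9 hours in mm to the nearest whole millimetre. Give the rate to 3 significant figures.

R ≈ 5.88 mm/hr; total ≈ 53 mm

Incoming column moisture flux per unit ridge length: F = V × PW = 19.1 × 26 = 496.6 mm·m/s.
Spread over the 73 km slope with efficiency ε = 0.24: R = ε·F/W = 0.24 × 496.6 / 73000 m = 1.633e-03 mm/s.
R = 1.633e-03 × 3600 = 5.88 mm/hr.
Over 9 h: total = 5.88 × 9 = 52.92 ≈ 53 mm.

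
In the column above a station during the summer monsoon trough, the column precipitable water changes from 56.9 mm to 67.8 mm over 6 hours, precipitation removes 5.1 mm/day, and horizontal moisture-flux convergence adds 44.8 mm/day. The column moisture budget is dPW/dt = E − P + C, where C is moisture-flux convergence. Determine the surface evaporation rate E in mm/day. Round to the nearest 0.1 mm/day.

dPW/dt = (67.8 − 56.9) mm / (6/24 day) = +43.600 mm/day.
E = dPW/dt + P − C = (+43.600) + 5.1 − (44.8) = 3.9 mm/day.

E ≈ 3.9 mm/day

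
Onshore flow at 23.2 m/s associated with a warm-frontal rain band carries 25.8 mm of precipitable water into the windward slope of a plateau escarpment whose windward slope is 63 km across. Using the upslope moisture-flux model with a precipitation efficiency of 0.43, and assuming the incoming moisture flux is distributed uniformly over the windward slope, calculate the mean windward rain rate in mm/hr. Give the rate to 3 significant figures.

Incoming column moisture flux per unit ridge length: F = V × PW = 23.2 × 25.8 = 598.56 mm·m/s.
Spread over the 63 km slope with efficiency ε = 0.43: R = ε·F/W = 0.43 × 598.56 / 63000 m = 4.085e-03 mm/s.
R = 4.085e-03 × 3600 = 14.7 mm/hr.

R ≈ 14.7 mm/hr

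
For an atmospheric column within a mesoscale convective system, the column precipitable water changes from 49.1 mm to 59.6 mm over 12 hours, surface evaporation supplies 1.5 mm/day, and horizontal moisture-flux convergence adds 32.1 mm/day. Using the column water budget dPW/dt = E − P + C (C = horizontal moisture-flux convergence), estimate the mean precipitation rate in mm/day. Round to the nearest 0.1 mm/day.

dPW/dt = (59.6 − 49.1) mm / (12/24 day) = +21.000 mm/day.
P = E + C − dPW/dt = 1.5 + (32.1) − (+21.000) = 12.6 mm/day.

P ≈ 12.6 mm/day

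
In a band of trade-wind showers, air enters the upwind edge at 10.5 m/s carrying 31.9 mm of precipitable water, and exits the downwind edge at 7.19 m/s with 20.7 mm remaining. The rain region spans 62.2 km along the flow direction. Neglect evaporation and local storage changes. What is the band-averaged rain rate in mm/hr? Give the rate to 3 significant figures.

R ≈ 10.8 mm/hr

Column moisture flux per unit crosswind length is F = V × PW.
Inflow: F_in = 10.5 × 31.9 = 334.95 mm·m/s
Outflow: F_out = 7.19 × 20.7 = 148.833 mm·m/s
Steady-state rate R = (F_in − F_out)/L = (334.95 − 148.833) / 62200 m = 2.992e-03 mm/s.
R = 2.992e-03 × 3600 = 10.8 mm/hr.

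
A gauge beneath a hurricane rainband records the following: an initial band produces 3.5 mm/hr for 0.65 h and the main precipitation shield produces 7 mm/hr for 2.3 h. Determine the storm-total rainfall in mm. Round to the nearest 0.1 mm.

Total = Σ Rᵢ Δtᵢ = 3.5 × 0.65 + 7 × 2.3
      = 2.275 + 16.1 = 18.4 mm.

total ≈ 18.4 mm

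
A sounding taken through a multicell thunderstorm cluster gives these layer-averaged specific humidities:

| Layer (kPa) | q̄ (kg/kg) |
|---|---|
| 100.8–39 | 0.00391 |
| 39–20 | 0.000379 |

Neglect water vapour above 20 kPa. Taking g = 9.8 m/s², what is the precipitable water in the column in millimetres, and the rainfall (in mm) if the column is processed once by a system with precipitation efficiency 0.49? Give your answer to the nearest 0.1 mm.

PW ≈ 25.4 mm; rainfall ≈ 12.4 mm

Precipitable water is the column-integrated vapour mass per unit area: PW = (1/g) Σ q̄ Δp, with q in kg/kg and Δp in Pa (1 kg/m² of water = 1 mm).
Layer 100.8–39 kPa: Δp = 618 hPa = 61800 Pa, q̄ = 0.00391 kg/kg → 0.00391 × 61800 / 9.8 = 24.66 mm
Layer 39–20 kPa: Δp = 190 hPa = 19000 Pa, q̄ = 0.000379 kg/kg → 0.000379 × 19000 / 9.8 = 0.73 mm
PW = 24.66 + 0.73 = 25.39 ≈ 25.4 mm.
Rainfall = ε × PW = 0.49 × 25.4 = 12.4 mm.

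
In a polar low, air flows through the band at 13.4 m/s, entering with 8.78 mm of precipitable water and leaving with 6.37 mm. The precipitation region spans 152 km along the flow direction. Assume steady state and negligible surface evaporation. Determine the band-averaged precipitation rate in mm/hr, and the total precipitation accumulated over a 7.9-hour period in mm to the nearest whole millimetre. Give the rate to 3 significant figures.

R ≈ 0.765 mm/hr; total ≈ 6 mm

Column moisture flux per unit crosswind length is F = V × PW.
Inflow: F_in = 13.4 × 8.78 = 117.652 mm·m/s
Outflow: F_out = 13.4 × 6.37 = 85.358 mm·m/s
Steady-state rate R = (F_in − F_out)/L = (117.652 − 85.358) / 152000 m = 2.125e-04 mm/s.
R = 2.125e-04 × 3600 = 0.765 mm/hr.
Over 7.9 h: total = 0.765 × 7.9 = 6.0435 ≈ 6 mm.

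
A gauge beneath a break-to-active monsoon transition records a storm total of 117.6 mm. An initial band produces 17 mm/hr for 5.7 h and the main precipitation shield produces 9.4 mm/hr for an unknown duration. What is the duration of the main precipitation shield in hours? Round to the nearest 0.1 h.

duration ≈ 2.2 h

Known phases: 17 × 5.7 = 96.9 mm.
Remaining depth = 117.6 − 96.9 = 20.7 mm.
Duration = 20.7 / 9.4 = 2.2 h.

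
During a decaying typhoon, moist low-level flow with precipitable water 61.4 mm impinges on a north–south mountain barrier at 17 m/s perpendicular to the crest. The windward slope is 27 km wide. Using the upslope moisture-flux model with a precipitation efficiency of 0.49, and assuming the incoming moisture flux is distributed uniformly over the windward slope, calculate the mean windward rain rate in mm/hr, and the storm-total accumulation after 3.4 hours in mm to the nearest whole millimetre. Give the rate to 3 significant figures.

R ≈ 68.2 mm/hr; total ≈ 232 mm

Incoming column moisture flux per unit ridge length: F = V × PW = 17 × 61.4 = 1043.8 mm·m/s.
Spread over the 27 km slope with efficiency ε = 0.49: R = ε·F/W = 0.49 × 1043.8 / 27000 m = 1.894e-02 mm/s.
R = 1.894e-02 × 3600 = 68.2 mm/hr.
Over 3.4 h: total = 68.2 × 3.4 = 231.88 ≈ 232 mm.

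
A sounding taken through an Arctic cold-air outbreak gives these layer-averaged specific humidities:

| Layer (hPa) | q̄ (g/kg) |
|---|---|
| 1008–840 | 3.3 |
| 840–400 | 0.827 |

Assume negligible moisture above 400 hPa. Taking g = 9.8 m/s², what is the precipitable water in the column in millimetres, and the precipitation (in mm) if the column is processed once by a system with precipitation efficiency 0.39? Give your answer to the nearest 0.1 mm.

Precipitable water is the column-integrated vapour mass per unit area: PW = (1/g) Σ q̄ Δp, with q in kg/kg and Δp in Pa (1 kg/m² of water = 1 mm).
Layer 1008–840 hPa: Δp = 168 hPa = 16800 Pa, q̄ = 0.0033 kg/kg → 0.0033 × 16800 / 9.8 = 5.66 mm
Layer 840–400 hPa: Δp = 440 hPa = 44000 Pa, q̄ = 0.000827 kg/kg → 0.000827 × 44000 / 9.8 = 3.71 mm
PW = 5.66 + 3.71 = 9.37 ≈ 9.4 mm.
Precipitation = ε × PW = 0.39 × 9.4 = 3.7 mm.

PW ≈ 9.4 mm; precipitation ≈ 3.7 mm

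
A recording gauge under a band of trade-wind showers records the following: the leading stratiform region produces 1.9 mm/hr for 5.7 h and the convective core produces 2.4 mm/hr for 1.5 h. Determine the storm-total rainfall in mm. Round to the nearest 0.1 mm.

Total = Σ Rᵢ Δtᵢ = 1.9 × 5.7 + 2.4 × 1.5
      = 10.83 + 3.6 = 14.4 mm.

total ≈ 14.4 mm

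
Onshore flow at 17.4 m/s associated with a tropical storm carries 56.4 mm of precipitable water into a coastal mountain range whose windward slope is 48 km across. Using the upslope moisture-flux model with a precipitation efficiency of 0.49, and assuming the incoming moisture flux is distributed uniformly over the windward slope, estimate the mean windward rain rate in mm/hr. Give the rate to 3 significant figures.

R ≈ 36.1 mm/hr

Incoming column moisture flux per unit ridge length: F = V × PW = 17.4 × 56.4 = 981.36 mm·m/s.
Spread over the 48 km slope with efficiency ε = 0.49: R = ε·F/W = 0.49 × 981.36 / 48000 m = 1.002e-02 mm/s.
R = 1.002e-02 × 3600 = 36.1 mm/hr.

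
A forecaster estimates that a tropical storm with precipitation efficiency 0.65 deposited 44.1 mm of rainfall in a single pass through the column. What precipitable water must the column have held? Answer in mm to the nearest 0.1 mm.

PW = rainfall / ε = 44.1 / 0.65 = 67.8 mm.

PW ≈ 67.8 mm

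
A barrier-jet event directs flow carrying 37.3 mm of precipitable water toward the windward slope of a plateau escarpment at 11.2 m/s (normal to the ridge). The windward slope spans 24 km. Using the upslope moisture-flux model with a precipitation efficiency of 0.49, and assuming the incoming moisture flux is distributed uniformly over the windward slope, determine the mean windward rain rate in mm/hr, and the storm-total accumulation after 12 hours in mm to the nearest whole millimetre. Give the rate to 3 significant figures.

R ≈ 30.7 mm/hr; total ≈ 368 mm

Incoming column moisture flux per unit ridge length: F = V × PW = 11.2 × 37.3 = 417.76 mm·m/s.
Spread over the 24 km slope with efficiency ε = 0.49: R = ε·F/W = 0.49 × 417.76 / 24000 m = 8.529e-03 mm/s.
R = 8.529e-03 × 3600 = 30.7 mm/hr.
Over 12 h: total = 30.7 × 12 = 368.4 ≈ 368 mm.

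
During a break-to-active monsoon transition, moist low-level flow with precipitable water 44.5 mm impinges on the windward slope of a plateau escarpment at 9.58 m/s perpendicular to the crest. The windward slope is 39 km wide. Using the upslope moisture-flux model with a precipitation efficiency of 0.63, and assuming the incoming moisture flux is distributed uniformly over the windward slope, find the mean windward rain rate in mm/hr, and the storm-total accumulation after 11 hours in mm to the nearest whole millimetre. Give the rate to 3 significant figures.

R ≈ 24.8 mm/hr; total ≈ 273 mm

Incoming column moisture flux per unit ridge length: F = V × PW = 9.58 × 44.5 = 426.31 mm·m/s.
Spread over the 39 km slope with efficiency ε = 0.63: R = ε·F/W = 0.63 × 426.31 / 39000 m = 6.887e-03 mm/s.
R = 6.887e-03 × 3600 = 24.8 mm/hr.
Over 11 h: total = 24.8 × 11 = 272.8 ≈ 273 mm.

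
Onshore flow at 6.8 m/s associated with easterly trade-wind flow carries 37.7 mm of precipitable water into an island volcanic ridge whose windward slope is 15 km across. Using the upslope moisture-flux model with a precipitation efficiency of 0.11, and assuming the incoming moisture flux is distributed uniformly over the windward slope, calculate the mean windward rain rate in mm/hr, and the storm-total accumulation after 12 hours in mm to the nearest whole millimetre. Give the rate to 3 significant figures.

R ≈ 6.77 mm/hr; total ≈ 81 mm

Incoming column moisture flux per unit ridge length: F = V × PW = 6.8 × 37.7 = 256.36 mm·m/s.
Spread over the 15 km slope with efficiency ε = 0.11: R = ε·F/W = 0.11 × 256.36 / 15000 m = 1.880e-03 mm/s.
R = 1.880e-03 × 3600 = 6.77 mm/hr.
Over 12 h: total = 6.77 × 12 = 81.24 ≈ 81 mm.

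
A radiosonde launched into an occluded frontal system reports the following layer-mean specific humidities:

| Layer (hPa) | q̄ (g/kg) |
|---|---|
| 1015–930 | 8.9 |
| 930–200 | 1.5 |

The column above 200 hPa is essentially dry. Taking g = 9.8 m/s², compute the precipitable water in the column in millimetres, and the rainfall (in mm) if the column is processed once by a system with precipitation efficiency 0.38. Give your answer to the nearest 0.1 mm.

PW ≈ 18.9 mm; rainfall ≈ 7.2 mm

Precipitable water is the column-integrated vapour mass per unit area: PW = (1/g) Σ q̄ Δp, with q in kg/kg and Δp in Pa (1 kg/m² of water = 1 mm).
Layer 1015–930 hPa: Δp = 85 hPa = 8500 Pa, q̄ = 0.0089 kg/kg → 0.0089 × 8500 / 9.8 = 7.72 mm
Layer 930–200 hPa: Δp = 730 hPa = 73000 Pa, q̄ = 0.0015 kg/kg → 0.0015 × 73000 / 9.8 = 11.17 mm
PW = 7.72 + 11.17 = 18.89 ≈ 18.9 mm.
Rainfall = ε × PW = 0.38 × 18.9 = 7.2 mm.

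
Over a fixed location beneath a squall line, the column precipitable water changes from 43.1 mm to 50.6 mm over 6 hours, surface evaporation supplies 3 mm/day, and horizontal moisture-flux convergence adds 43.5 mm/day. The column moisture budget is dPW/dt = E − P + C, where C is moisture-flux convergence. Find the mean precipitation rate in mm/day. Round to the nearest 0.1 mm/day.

dPW/dt = (50.6 − 43.1) mm / (6/24 day) = +30.000 mm/day.
P = E + C − dPW/dt = 3 + (43.5) − (+30.000) = 16.5 mm/day.

P ≈ 16.5 mm/day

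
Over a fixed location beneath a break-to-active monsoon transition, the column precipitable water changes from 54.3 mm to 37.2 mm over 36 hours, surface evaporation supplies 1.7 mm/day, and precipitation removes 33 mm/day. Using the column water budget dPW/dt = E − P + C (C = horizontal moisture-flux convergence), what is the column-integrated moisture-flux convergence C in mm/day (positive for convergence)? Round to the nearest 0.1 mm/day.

C ≈ 19.9 mm/day

dPW/dt = (37.2 − 54.3) mm / (36/24 day) = -11.400 mm/day.
C = dPW/dt − E + P = (-11.400) − 1.7 + 33 = 19.9 mm/day.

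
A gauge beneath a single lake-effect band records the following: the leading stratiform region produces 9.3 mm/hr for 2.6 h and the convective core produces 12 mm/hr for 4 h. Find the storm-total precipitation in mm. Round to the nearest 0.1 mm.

Total = Σ Rᵢ Δtᵢ = 9.3 × 2.6 + 12 × 4
      = 24.18 + 48 = 72.2 mm.

total ≈ 72.2 mm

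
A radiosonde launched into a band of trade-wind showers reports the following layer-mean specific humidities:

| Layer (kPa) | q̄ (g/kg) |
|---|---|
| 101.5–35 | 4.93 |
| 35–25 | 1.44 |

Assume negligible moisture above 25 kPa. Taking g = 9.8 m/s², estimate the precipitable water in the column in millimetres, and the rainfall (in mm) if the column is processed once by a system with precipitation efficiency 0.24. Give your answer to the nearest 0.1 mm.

Precipitable water is the column-integrated vapour mass per unit area: PW = (1/g) Σ q̄ Δp, with q in kg/kg and Δp in Pa (1 kg/m² of water = 1 mm).
Layer 101.5–35 kPa: Δp = 665 hPa = 66500 Pa, q̄ = 0.00493 kg/kg → 0.00493 × 66500 / 9.8 = 33.45 mm
Layer 35–25 kPa: Δp = 100 hPa = 10000 Pa, q̄ = 0.00144 kg/kg → 0.00144 × 10000 / 9.8 = 1.47 mm
PW = 33.45 + 1.47 = 34.92 ≈ 34.9 mm.
Rainfall = ε × PW = 0.24 × 34.9 = 8.4 mm.

PW ≈ 34.9 mm; rainfall ≈ 8.4 mm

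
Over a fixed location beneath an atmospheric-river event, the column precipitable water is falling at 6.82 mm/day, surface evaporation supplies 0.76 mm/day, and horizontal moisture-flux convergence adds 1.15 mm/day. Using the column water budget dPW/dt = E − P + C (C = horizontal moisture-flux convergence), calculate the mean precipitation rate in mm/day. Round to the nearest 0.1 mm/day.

P ≈ 8.7 mm/day

dPW/dt = -6.82 mm/day.
P = E + C − dPW/dt = 0.76 + (1.15) − (-6.82) = 8.7 mm/day.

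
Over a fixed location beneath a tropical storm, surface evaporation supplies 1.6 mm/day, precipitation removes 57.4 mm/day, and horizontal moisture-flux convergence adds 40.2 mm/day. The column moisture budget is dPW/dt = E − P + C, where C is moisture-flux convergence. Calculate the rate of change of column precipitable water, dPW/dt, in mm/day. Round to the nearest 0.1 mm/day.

dPW/dt = E − P + C = 1.6 − 57.4 + (40.2) = -15.6 mm/day.

dPW/dt ≈ -15.6 mm/day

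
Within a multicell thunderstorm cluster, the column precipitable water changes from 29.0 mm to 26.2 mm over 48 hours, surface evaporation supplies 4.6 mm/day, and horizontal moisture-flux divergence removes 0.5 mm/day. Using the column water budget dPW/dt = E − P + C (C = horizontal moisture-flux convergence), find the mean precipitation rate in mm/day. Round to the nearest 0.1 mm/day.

P ≈ 5.5 mm/day

dPW/dt = (26.2 − 29.0) mm / (48/24 day) = -1.400 mm/day.
P = E + C − dPW/dt = 4.6 + (-0.5) − (-1.400) = 5.5 mm/day.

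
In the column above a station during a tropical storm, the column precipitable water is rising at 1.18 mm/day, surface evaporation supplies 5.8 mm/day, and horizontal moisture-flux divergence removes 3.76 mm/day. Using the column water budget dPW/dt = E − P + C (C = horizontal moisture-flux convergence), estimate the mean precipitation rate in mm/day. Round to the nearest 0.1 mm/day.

P ≈ 0.9 mm/day

dPW/dt = +1.18 mm/day.
P = E + C − dPW/dt = 5.8 + (-3.76) − (+1.18) = 0.9 mm/day.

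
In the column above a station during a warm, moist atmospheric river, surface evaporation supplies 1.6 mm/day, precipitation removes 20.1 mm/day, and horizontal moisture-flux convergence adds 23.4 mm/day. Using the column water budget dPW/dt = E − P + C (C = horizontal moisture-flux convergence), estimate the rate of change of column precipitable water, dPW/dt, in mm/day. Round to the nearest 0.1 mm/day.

dPW/dt ≈ 4.9 mm/day

dPW/dt = E − P + C = 1.6 − 20.1 + (23.4) = 4.9 mm/day.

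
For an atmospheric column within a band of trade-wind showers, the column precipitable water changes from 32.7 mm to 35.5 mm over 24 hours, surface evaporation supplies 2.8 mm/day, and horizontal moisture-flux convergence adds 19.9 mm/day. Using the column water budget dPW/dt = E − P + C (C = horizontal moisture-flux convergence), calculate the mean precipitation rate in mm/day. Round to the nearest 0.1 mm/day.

P ≈ 19.9 mm/day

dPW/dt = (35.5 − 32.7) mm / (24/24 day) = +2.800 mm/day.
P = E + C − dPW/dt = 2.8 + (19.9) − (+2.800) = 19.9 mm/day.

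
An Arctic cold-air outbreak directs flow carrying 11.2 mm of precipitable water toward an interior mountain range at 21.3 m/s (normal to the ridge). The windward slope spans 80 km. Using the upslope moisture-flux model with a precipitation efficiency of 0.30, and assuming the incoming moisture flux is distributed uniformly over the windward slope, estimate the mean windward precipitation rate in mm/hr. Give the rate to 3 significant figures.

R ≈ 3.22 mm/hr

Incoming column moisture flux per unit ridge length: F = V × PW = 21.3 × 11.2 = 238.56 mm·m/s.
Spread over the 80 km slope with efficiency ε = 0.30: R = ε·F/W = 0.30 × 238.56 / 80000 m = 8.946e-04 mm/s.
R = 8.946e-04 × 3600 = 3.22 mm/hr.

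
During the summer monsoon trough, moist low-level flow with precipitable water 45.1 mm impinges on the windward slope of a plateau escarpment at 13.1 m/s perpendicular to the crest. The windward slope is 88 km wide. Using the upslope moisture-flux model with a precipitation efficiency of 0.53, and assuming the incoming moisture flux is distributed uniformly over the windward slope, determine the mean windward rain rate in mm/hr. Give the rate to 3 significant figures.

Incoming column moisture flux per unit ridge length: F = V × PW = 13.1 × 45.1 = 590.81 mm·m/s.
Spread over the 88 km slope with efficiency ε = 0.53: R = ε·F/W = 0.53 × 590.81 / 88000 m = 3.558e-03 mm/s.
R = 3.558e-03 × 3600 = 12.8 mm/hr.

R ≈ 12.8 mm/hr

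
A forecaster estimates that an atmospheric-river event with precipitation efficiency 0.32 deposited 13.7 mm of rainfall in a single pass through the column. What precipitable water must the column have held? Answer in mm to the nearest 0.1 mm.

PW = rainfall / ε = 13.7 / 0.32 = 42.8 mm.

PW ≈ 42.8 mm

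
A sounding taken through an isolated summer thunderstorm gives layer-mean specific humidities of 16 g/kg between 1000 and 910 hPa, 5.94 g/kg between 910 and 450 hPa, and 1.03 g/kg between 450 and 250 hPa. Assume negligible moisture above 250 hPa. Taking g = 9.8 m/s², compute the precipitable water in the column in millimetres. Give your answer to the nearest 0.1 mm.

PW ≈ 44.7 mm

Precipitable water is the column-integrated vapour mass per unit area: PW = (1/g) Σ q̄ Δp, with q in kg/kg and Δp in Pa (1 kg/m² of water = 1 mm).
Layer 1000–910 hPa: Δp = 90 hPa = 9000 Pa, q̄ = 0.016 kg/kg → 0.016 × 9000 / 9.8 = 14.69 mm
Layer 910–450 hPa: Δp = 460 hPa = 46000 Pa, q̄ = 0.00594 kg/kg → 0.00594 × 46000 / 9.8 = 27.88 mm
Layer 450–250 hPa: Δp = 200 hPa = 20000 Pa, q̄ = 0.00103 kg/kg → 0.00103 × 20000 / 9.8 = 2.10 mm
PW = 14.69 + 27.88 + 2.10 = 44.67 ≈ 44.7 mm.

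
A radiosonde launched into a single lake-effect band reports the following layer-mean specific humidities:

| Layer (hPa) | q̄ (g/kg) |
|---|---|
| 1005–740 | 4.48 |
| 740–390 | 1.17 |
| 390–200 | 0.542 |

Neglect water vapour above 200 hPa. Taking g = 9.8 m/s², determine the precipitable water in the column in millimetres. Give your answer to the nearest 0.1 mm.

Precipitable water is the column-integrated vapour mass per unit area: PW = (1/g) Σ q̄ Δp, with q in kg/kg and Δp in Pa (1 kg/m² of water = 1 mm).
Layer 1005–740 hPa: Δp = 265 hPa = 26500 Pa, q̄ = 0.00448 kg/kg → 0.00448 × 26500 / 9.8 = 12.11 mm
Layer 740–390 hPa: Δp = 350 hPa = 35000 Pa, q̄ = 0.00117 kg/kg → 0.00117 × 35000 / 9.8 = 4.18 mm
Layer 390–200 hPa: Δp = 190 hPa = 19000 Pa, q̄ = 0.000542 kg/kg → 0.000542 × 19000 / 9.8 = 1.05 mm
PW = 12.11 + 4.18 + 1.05 = 17.34 ≈ 17.3 mm.

PW ≈ 17.3 mm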